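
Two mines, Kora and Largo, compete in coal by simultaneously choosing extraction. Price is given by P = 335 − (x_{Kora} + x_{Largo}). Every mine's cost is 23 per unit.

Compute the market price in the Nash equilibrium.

Mine Kora's profit: π = x_{Kora}(335 − (x_{Kora} + x_{Largo})) − 23x_{Kora}.
∂π/∂x_{Kora} = 312 − 2x_{Kora} − x_{Largo} = 0, so x_{Kora} = 156 − 0.5x_{Largo}.
The game is symmetric, so in equilibrium x_{Largo} = x_{Kora}: the reaction function gives 1.5x_{Kora} = 156, hence x_{Kora} = 104.
Equilibrium price: P = 335 − 208 = 127.

127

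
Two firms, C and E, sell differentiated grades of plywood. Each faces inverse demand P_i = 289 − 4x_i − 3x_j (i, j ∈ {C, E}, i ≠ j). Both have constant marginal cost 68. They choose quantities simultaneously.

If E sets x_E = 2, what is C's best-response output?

26.875

Firm C's profit: π = x_C(289 − 4x_C − 3x_E) − 68x_C.
∂π/∂x_C = 221 − 8x_C − 3x_E = 0 ⇒ x_C = 27.625 − 0.375x_E.
At x_E = 2: x_C = 27.625 − 0.375·2 = 26.875.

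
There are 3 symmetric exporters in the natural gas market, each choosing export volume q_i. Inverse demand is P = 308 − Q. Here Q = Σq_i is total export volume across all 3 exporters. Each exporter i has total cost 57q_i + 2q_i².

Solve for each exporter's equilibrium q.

31.375

A representative exporter's profit is π_i = q_i(308 − Q) − 57q_i − 2q_i², with Q = q_i + Σ_{j≠i} q_j.
First-order condition: 251 − 6q_i − Σ_{j≠i} q_j = 0.
Imposing symmetry (q_j = q for all j) turns Σ_{j≠i} q_j into 2q, so 251 = 8q and q = 31.375.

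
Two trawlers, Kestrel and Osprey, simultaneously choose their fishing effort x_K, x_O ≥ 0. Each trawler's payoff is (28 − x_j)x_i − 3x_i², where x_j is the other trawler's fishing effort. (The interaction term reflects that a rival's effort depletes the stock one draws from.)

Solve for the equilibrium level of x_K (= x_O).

4

Kestrel's payoff is (28 − x_O)x_K − 3x_K².
∂π/∂x_K = 28 − x_O − 6x_K = 0, so x_K = 14/3 − (1/6)x_O.
The game is symmetric, so in equilibrium x_O = x_K: the reaction function gives (7/6)x_K = 14/3, hence x_K = 4.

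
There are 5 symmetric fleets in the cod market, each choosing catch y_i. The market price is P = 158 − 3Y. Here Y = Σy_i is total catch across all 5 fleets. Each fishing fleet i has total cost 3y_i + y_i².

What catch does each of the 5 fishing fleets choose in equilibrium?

7.75

A representative fishing fleet's profit is π_i = y_i(158 − 3Y) − 3y_i − y_i², with Y = y_i + Σ_{j≠i} y_j.
First-order condition: 155 − 8y_i − 3Σ_{j≠i} y_j = 0.
With identical fishing fleets, set every y_j = y: then 155 − 8y − 12y = 0, i.e. y = 155/20 = 7.75.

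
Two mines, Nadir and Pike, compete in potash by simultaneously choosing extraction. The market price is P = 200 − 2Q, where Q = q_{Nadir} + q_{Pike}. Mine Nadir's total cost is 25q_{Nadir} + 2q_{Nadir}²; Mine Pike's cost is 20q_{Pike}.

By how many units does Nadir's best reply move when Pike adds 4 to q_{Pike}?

Mine Nadir's profit: π = q_{Nadir}(200 − 2(q_{Nadir} + q_{Pike})) − 25q_{Nadir} − 2q_{Nadir}².
∂π/∂q_{Nadir} = 175 − 8q_{Nadir} − 2q_{Pike} = 0, so q_{Nadir} = 21.875 − 0.25q_{Pike}.
The reaction-function slope is −0.25, so a 4-unit rise in q_{Pike} moves q_{Nadir} by −0.25 × 4 = −1. Nadir's best response falls — the actions are strategic substitutes.

-1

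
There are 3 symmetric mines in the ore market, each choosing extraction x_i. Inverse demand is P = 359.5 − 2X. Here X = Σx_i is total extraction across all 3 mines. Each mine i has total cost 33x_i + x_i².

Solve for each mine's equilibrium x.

A representative mine's profit is π_i = x_i(359.5 − 2X) − 33x_i − x_i², with X = x_i + Σ_{j≠i} x_j.
First-order condition: 326.5 − 6x_i − 2Σ_{j≠i} x_j = 0.
Imposing symmetry (x_j = x for all j) turns Σ_{j≠i} x_j into 2x, so 326.5 = 10x and x = 32.65.

32.65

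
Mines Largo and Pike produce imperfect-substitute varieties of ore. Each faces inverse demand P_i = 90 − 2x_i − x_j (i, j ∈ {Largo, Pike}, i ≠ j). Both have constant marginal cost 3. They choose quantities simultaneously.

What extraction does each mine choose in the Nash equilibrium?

Mine Largo's profit: π = x_{Largo}(90 − 2x_{Largo} − x_{Pike}) − 3x_{Largo}.
∂π/∂x_{Largo} = 87 − 4x_{Largo} − x_{Pike} = 0 ⇒ x_{Largo} = 21.75 − 0.25x_{Pike}.
By symmetry x_{Pike} = x_{Largo}; substituting into the reaction function, 1.25x_{Largo} = 21.75 and x_{Largo} = 17.4.

17.4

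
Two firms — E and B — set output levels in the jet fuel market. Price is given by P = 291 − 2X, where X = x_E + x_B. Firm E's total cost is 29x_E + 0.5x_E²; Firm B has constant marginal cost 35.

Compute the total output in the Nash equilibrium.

Firm E's profit: π = x_E(291 − 2(x_E + x_B)) − 29x_E − 0.5x_E².
∂π/∂x_E = 262 − 5x_E − 2x_B = 0, so x_E = 52.4 − 0.4x_B.
For B: ∂π/∂x_B = 256 − 4x_B − 2x_E = 0 ⇒ x_B = 64 − 0.5x_E.
Solving the two reaction functions simultaneously: (1 − (−0.4)(−0.5))x_E = 52.4 − 0.4·64, so 0.8x_E = 26.8 and x_E = 33.5.
Then x_B = 64 − 0.5·33.5 = 47.25.
Total output: 33.5 + 47.25 = 80.75.

80.75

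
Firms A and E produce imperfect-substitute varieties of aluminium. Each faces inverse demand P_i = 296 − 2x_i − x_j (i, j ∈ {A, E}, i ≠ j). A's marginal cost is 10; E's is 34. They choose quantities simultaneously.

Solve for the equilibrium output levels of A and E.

58.8, 50.8

Firm A's profit: π = x_A(296 − 2x_A − x_E) − 10x_A.
∂π/∂x_A = 286 − 4x_A − x_E = 0 ⇒ x_A = 71.5 − 0.25x_E.
Similarly x_E = 65.5 − 0.25x_A.
Solving the two reaction functions simultaneously: (1 − (−0.25)(−0.25))x_A = 71.5 − 0.25·65.5, so 0.9375x_A = 55.125 and x_A = 58.8.
Then x_E = 65.5 − 0.25·58.8 = 50.8.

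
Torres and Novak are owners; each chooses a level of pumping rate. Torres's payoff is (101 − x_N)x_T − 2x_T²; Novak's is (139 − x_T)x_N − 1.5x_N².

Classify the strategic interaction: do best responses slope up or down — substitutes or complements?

strategic substitutes

Expanding Torres's payoff: 101x_T − x_Nx_T − 2x_T².
∂π/∂x_T = 101 − x_N − 4x_T = 0, so x_T = 25.25 − 0.25x_N.
The best-response slope dx_T/dx_N = −0.25 < 0: the reaction function is downward-sloping, so the choices are strategic substitutes.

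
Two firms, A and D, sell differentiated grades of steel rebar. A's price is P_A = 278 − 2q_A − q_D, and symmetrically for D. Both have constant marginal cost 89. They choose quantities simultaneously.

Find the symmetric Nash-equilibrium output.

37.8

Firm A's profit: π = q_A(278 − 2q_A − q_D) − 89q_A.
∂π/∂q_A = 189 − 4q_A − q_D = 0 ⇒ q_A = 47.25 − 0.25q_D.
Setting q_A = q_D in the reaction function: q_A = 47.25 − 0.25q_A, so q_A = 47.25 / 1.25 = 37.8.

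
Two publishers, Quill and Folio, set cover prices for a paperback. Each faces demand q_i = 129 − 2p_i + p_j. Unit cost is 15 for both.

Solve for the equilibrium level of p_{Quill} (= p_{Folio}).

Quill's profit: π = (p_{Quill} − 15)(129 − 2p_{Quill} + p_{Folio}).
∂π/∂p_{Quill} = 159 − 4p_{Quill} + p_{Folio} = 0 ⇒ p_{Quill} = 39.75 + 0.25p_{Folio}.
By symmetry p_{Folio} = p_{Quill}; substituting into the reaction function, 0.75p_{Quill} = 39.75 and p_{Quill} = 53.

53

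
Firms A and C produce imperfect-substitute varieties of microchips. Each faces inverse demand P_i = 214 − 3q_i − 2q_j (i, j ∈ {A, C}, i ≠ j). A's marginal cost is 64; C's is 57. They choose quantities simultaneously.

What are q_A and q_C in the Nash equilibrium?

18.3125, 20.0625

Firm A's profit: π = q_A(214 − 3q_A − 2q_C) − 64q_A.
∂π/∂q_A = 150 − 6q_A − 2q_C = 0 ⇒ q_A = 25 − (1/3)q_C.
Similarly q_C = 157/6 − (1/3)q_A.
Solving the two reaction functions simultaneously: (1 − (−1/3)(−1/3))q_A = 25 − (1/3)·(157/6), so (8/9)q_A = 293/18 and q_A = 18.3125.
Then q_C = 157/6 − (1/3)·18.3125 = 20.0625.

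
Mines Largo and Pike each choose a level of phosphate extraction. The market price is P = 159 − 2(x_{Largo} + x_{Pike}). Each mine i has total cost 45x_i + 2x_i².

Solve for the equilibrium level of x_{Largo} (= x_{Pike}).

Mine Largo's profit: π = x_{Largo}(159 − 2(x_{Largo} + x_{Pike})) − 45x_{Largo} − 2x_{Largo}².
∂π/∂x_{Largo} = 114 − 8x_{Largo} − 2x_{Pike} = 0, so x_{Largo} = 14.25 − 0.25x_{Pike}.
The game is symmetric, so in equilibrium x_{Pike} = x_{Largo}: the reaction function gives 1.25x_{Largo} = 14.25, hence x_{Largo} = 11.4.

11.4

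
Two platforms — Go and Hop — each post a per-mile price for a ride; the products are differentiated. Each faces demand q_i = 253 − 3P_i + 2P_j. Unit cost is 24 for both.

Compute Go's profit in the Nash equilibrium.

9832.6875

Go's profit: π = (P_{Go} − 24)(253 − 3P_{Go} + 2P_{Hop}).
∂π/∂P_{Go} = 325 − 6P_{Go} + 2P_{Hop} = 0 ⇒ P_{Go} = 325/6 + (1/3)P_{Hop}.
By symmetry P_{Hop} = P_{Go}; substituting into the reaction function, (2/3)P_{Go} = 325/6 and P_{Go} = 81.25.
q_{Go} = 253 − 3·81.25 + 2·81.25 = 171.75.
Profit = (81.25 − 24)·171.75 = 9832.6875.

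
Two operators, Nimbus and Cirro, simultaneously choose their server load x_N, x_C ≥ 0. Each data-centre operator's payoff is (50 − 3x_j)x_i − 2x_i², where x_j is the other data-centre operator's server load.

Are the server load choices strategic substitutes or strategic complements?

Nimbus's payoff is (50 − 3x_C)x_N − 2x_N².
∂π/∂x_N = 50 − 3x_C − 4x_N = 0, so x_N = 12.5 − 0.75x_C.
The best-response slope dx_N/dx_C = −0.75 < 0: the reaction function is downward-sloping, so the choices are strategic substitutes.

strategic substitutes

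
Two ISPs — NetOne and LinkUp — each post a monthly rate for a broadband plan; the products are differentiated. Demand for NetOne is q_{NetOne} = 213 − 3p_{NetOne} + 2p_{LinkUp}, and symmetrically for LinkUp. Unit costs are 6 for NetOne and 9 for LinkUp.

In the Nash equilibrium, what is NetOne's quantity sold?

156.9375

NetOne's profit: π = (p_{NetOne} − 6)(213 − 3p_{NetOne} + 2p_{LinkUp}).
∂π/∂p_{NetOne} = 231 − 6p_{NetOne} + 2p_{LinkUp} = 0 ⇒ p_{NetOne} = 38.5 + (1/3)p_{LinkUp}.
Similarly p_{LinkUp} = 40 + (1/3)p_{NetOne}.
Solving the two reaction functions simultaneously: (1 − (1/3)(1/3))p_{NetOne} = 38.5 + (1/3)·40, so (8/9)p_{NetOne} = 311/6 and p_{NetOne} = 58.3125.
Then p_{LinkUp} = 40 + (1/3)·58.3125 = 59.4375.
q_{NetOne} = 213 − 3·58.3125 + 2·59.4375 = 156.9375.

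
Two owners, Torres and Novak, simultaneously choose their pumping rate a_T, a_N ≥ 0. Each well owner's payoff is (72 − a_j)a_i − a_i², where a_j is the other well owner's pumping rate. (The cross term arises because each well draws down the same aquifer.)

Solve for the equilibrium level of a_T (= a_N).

24

Torres's payoff is (72 − a_N)a_T − a_T².
∂π/∂a_T = 72 − a_N − 2a_T = 0, so a_T = 36 − 0.5a_N.
By symmetry a_N = a_T; substituting into the reaction function, 1.5a_T = 36 and a_T = 24.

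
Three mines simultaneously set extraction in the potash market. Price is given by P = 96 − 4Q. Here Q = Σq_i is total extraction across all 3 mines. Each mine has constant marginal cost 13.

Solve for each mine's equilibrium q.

A representative mine's profit is π_i = q_i(96 − 4Q) − 13q_i, with Q = q_i + Σ_{j≠i} q_j.
First-order condition: 83 − 8q_i − 4Σ_{j≠i} q_j = 0.
Imposing symmetry (q_j = q for all j) turns Σ_{j≠i} q_j into 2q, so 83 = 16q and q = 5.1875.

5.1875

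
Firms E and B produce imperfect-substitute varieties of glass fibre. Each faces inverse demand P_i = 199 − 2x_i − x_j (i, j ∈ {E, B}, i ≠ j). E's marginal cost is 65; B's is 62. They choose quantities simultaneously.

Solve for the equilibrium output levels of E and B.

26.6, 27.6

Firm E's profit: π = x_E(199 − 2x_E − x_B) − 65x_E.
∂π/∂x_E = 134 − 4x_E − x_B = 0 ⇒ x_E = 33.5 − 0.25x_B.
Similarly x_B = 34.25 − 0.25x_E.
Substituting the second reaction function into the first: x_E = 33.5 − 0.25(34.25 − 0.25x_E), which gives 0.9375x_E = 24.9375 ⇒ x_E = 26.6.
Then x_B = 34.25 − 0.25·26.6 = 27.6.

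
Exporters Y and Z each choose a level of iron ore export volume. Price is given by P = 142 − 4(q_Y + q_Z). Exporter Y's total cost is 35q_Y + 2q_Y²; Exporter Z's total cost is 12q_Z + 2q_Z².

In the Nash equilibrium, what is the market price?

Exporter Y's profit: π = q_Y(142 − 4(q_Y + q_Z)) − 35q_Y − 2q_Y².
∂π/∂q_Y = 107 − 12q_Y − 4q_Z = 0, so q_Y = 107/12 − (1/3)q_Z.
By the same steps for Z: q_Z = 65/6 − (1/3)q_Y.
Substituting the second reaction function into the first: q_Y = 107/12 − (1/3)(65/6 − (1/3)q_Y), which gives (8/9)q_Y = 191/36 ⇒ q_Y = 191/32.
Then q_Z = 65/6 − (1/3)·(191/32) = 283/32.
Equilibrium price: P = 142 − 4·14.8125 = 82.75.

82.75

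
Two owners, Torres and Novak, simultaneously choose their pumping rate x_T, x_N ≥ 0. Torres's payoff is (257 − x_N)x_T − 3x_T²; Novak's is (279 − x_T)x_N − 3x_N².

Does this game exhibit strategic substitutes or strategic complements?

strategic substitutes

Expanding Torres's payoff: 257x_T − x_Nx_T − 3x_T².
∂π/∂x_T = 257 − x_N − 6x_T = 0, so x_T = 257/6 − (1/6)x_N.
The best-response slope dx_T/dx_N = −1/6 < 0: the reaction function is downward-sloping, so the choices are strategic substitutes.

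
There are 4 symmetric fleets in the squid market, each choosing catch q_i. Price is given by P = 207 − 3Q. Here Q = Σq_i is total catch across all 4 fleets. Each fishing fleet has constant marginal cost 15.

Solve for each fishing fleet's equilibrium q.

12.8

A representative fishing fleet's profit is π_i = q_i(207 − 3Q) − 15q_i, with Q = q_i + Σ_{j≠i} q_j.
First-order condition: 192 − 6q_i − 3Σ_{j≠i} q_j = 0.
With identical fishing fleets, set every q_j = q: then 192 − 6q − 9q = 0, i.e. q = 192/15 = 12.8.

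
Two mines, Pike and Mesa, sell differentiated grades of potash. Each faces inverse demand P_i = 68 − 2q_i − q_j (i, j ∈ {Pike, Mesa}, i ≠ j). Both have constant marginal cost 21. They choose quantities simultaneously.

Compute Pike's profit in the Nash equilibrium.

176.72

Mine Pike's profit: π = q_{Pike}(68 − 2q_{Pike} − q_{Mesa}) − 21q_{Pike}.
∂π/∂q_{Pike} = 47 − 4q_{Pike} − q_{Mesa} = 0 ⇒ q_{Pike} = 11.75 − 0.25q_{Mesa}.
The game is symmetric, so in equilibrium q_{Mesa} = q_{Pike}: the reaction function gives 1.25q_{Pike} = 11.75, hence q_{Pike} = 9.4.
P_{Pike} = 68 − 2·9.4 − 9.4 = 39.8.
Profit = (39.8 − 21)·9.4 = 176.72.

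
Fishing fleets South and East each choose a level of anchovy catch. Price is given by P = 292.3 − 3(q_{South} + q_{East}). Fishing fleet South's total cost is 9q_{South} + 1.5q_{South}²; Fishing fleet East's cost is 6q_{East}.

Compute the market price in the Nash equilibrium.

Fishing fleet South's profit: π = q_{South}(292.3 − 3(q_{South} + q_{East})) − 9q_{South} − 1.5q_{South}².
∂π/∂q_{South} = 283.3 − 9q_{South} − 3q_{East} = 0, so q_{South} = 2833/90 − (1/3)q_{East}.
For East: ∂π/∂q_{East} = 286.3 − 6q_{East} − 3q_{South} = 0 ⇒ q_{East} = 2863/60 − 0.5q_{South}.
Substituting the second reaction function into the first: q_{South} = 2833/90 − (1/3)(2863/60 − 0.5q_{South}), which gives (5/6)q_{South} = 2803/180 ⇒ q_{South} = 2803/150.
Then q_{East} = 2863/60 − 0.5·(2803/150) = 2878/75.
Equilibrium price: P = 292.3 − 3·57.06 = 121.12.

121.12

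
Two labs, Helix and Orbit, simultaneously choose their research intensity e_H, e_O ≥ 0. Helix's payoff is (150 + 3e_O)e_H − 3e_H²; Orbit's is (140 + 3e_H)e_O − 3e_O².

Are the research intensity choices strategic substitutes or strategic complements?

strategic complements

Expanding Helix's payoff: 150e_H + 3e_Oe_H − 3e_H².
∂π/∂e_H = 150 + 3e_O − 6e_H = 0, so e_H = 25 + 0.5e_O.
The best-response slope de_H/de_O = 0.5 > 0: the reaction function is upward-sloping, so the choices are strategic complements.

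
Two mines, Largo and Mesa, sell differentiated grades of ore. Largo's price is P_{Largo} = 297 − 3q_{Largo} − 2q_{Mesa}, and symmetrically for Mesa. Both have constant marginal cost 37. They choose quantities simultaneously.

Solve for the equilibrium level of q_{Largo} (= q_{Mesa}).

Mine Largo's profit: π = q_{Largo}(297 − 3q_{Largo} − 2q_{Mesa}) − 37q_{Largo}.
∂π/∂q_{Largo} = 260 − 6q_{Largo} − 2q_{Mesa} = 0 ⇒ q_{Largo} = 130/3 − (1/3)q_{Mesa}.
By symmetry q_{Mesa} = q_{Largo}; substituting into the reaction function, (4/3)q_{Largo} = 130/3 and q_{Largo} = 32.5.

32.5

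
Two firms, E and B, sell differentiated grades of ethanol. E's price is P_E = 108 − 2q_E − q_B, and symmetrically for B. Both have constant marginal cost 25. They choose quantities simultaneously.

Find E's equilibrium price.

58.2

Firm E's profit: π = q_E(108 − 2q_E − q_B) − 25q_E.
∂π/∂q_E = 83 − 4q_E − q_B = 0 ⇒ q_E = 20.75 − 0.25q_B.
The game is symmetric, so in equilibrium q_B = q_E: the reaction function gives 1.25q_E = 20.75, hence q_E = 16.6.
P_E = 108 − 2·16.6 − 16.6 = 58.2.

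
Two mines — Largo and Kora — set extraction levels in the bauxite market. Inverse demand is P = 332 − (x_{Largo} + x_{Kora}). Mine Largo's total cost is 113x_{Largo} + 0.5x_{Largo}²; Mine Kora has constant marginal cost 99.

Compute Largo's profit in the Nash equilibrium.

2521.5

Mine Largo's profit: π = x_{Largo}(332 − (x_{Largo} + x_{Kora})) − 113x_{Largo} − 0.5x_{Largo}².
∂π/∂x_{Largo} = 219 − 3x_{Largo} − x_{Kora} = 0, so x_{Largo} = 73 − (1/3)x_{Kora}.
For Kora: ∂π/∂x_{Kora} = 233 − 2x_{Kora} − x_{Largo} = 0 ⇒ x_{Kora} = 116.5 − 0.5x_{Largo}.
Plugging x_{Kora} into Largo's best response: x_{Largo} = 73 − (1/3)(116.5 − 0.5x_{Largo}) ⇒ (5/6)x_{Largo} = 205/6, so x_{Largo} = 41.
Then x_{Kora} = 116.5 − 0.5·41 = 96.
Price P = 332 − 137 = 195.
Largo's profit: (195 − 113)·41 − 0.5(41)² = 2521.5.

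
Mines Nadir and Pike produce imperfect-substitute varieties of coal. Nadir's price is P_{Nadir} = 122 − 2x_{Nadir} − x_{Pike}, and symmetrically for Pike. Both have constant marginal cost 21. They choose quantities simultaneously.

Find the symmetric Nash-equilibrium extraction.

Mine Nadir's profit: π = x_{Nadir}(122 − 2x_{Nadir} − x_{Pike}) − 21x_{Nadir}.
∂π/∂x_{Nadir} = 101 − 4x_{Nadir} − x_{Pike} = 0 ⇒ x_{Nadir} = 25.25 − 0.25x_{Pike}.
Setting x_{Nadir} = x_{Pike} in the reaction function: x_{Nadir} = 25.25 − 0.25x_{Nadir}, so x_{Nadir} = 25.25 / 1.25 = 20.2.

20.2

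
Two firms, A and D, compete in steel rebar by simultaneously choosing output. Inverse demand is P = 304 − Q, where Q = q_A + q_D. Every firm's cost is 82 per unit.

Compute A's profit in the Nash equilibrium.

Firm A's profit: π = q_A(304 − (q_A + q_D)) − 82q_A.
∂π/∂q_A = 222 − 2q_A − q_D = 0, so q_A = 111 − 0.5q_D.
Setting q_A = q_D in the reaction function: q_A = 111 − 0.5q_A, so q_A = 111 / 1.5 = 74.
Price P = 304 − 148 = 156.
A's profit: (156 − 82)·74 = 5476.

5476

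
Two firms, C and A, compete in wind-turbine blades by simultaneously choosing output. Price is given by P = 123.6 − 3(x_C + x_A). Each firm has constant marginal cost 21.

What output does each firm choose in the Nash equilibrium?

Firm C's profit: π = x_C(123.6 − 3(x_C + x_A)) − 21x_C.
∂π/∂x_C = 102.6 − 6x_C − 3x_A = 0, so x_C = 17.1 − 0.5x_A.
The game is symmetric, so in equilibrium x_A = x_C: the reaction function gives 1.5x_C = 17.1, hence x_C = 11.4.

11.4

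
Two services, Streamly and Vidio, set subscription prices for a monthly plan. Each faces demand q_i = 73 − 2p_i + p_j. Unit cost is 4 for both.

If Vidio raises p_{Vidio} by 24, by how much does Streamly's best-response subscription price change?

6

Streamly's profit: π = (p_{Streamly} − 4)(73 − 2p_{Streamly} + p_{Vidio}).
∂π/∂p_{Streamly} = 81 − 4p_{Streamly} + p_{Vidio} = 0 ⇒ p_{Streamly} = 20.25 + 0.25p_{Vidio}.
The reaction-function slope is 0.25, so a 24-unit rise in p_{Vidio} moves p_{Streamly} by 0.25 × 24 = 6. Streamly's best response rises — the actions are strategic complements.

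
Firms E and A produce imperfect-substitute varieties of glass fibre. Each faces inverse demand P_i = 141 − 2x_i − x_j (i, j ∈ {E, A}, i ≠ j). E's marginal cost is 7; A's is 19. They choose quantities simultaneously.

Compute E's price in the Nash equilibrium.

Firm E's profit: π = x_E(141 − 2x_E − x_A) − 7x_E.
∂π/∂x_E = 134 − 4x_E − x_A = 0 ⇒ x_E = 33.5 − 0.25x_A.
Similarly x_A = 30.5 − 0.25x_E.
Solving the two reaction functions simultaneously: (1 − (−0.25)(−0.25))x_E = 33.5 − 0.25·30.5, so 0.9375x_E = 25.875 and x_E = 27.6.
Then x_A = 30.5 − 0.25·27.6 = 23.6.
P_E = 141 − 2·27.6 − 23.6 = 62.2.

62.2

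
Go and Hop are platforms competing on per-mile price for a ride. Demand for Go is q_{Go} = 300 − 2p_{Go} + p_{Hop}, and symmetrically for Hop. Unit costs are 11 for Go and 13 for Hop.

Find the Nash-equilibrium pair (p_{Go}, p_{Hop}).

Go's profit: π = (p_{Go} − 11)(300 − 2p_{Go} + p_{Hop}).
∂π/∂p_{Go} = 322 − 4p_{Go} + p_{Hop} = 0 ⇒ p_{Go} = 80.5 + 0.25p_{Hop}.
Similarly p_{Hop} = 81.5 + 0.25p_{Go}.
Plugging p_{Hop} into Go's best response: p_{Go} = 80.5 + 0.25(81.5 + 0.25p_{Go}) ⇒ 0.9375p_{Go} = 100.875, so p_{Go} = 107.6.
Then p_{Hop} = 81.5 + 0.25·107.6 = 108.4.

107.6, 108.4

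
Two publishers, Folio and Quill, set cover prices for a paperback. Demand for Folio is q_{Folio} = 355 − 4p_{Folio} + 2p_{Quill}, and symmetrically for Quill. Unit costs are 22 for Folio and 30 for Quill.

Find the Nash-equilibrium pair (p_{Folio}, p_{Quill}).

Folio's profit: π = (p_{Folio} − 22)(355 − 4p_{Folio} + 2p_{Quill}).
∂π/∂p_{Folio} = 443 − 8p_{Folio} + 2p_{Quill} = 0 ⇒ p_{Folio} = 55.375 + 0.25p_{Quill}.
Similarly p_{Quill} = 59.375 + 0.25p_{Folio}.
Solving the two reaction functions simultaneously: (1 − (0.25)(0.25))p_{Folio} = 55.375 + 0.25·59.375, so 0.9375p_{Folio} = 2247/32 and p_{Folio} = 74.9.
Then p_{Quill} = 59.375 + 0.25·74.9 = 78.1.

74.9, 78.1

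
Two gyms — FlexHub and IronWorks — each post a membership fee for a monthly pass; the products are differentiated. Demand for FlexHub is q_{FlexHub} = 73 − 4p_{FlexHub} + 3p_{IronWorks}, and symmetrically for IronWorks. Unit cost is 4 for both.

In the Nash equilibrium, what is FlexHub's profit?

FlexHub's profit: π = (p_{FlexHub} − 4)(73 − 4p_{FlexHub} + 3p_{IronWorks}).
∂π/∂p_{FlexHub} = 89 − 8p_{FlexHub} + 3p_{IronWorks} = 0 ⇒ p_{FlexHub} = 11.125 + 0.375p_{IronWorks}.
By symmetry p_{IronWorks} = p_{FlexHub}; substituting into the reaction function, 0.625p_{FlexHub} = 11.125 and p_{FlexHub} = 17.8.
q_{FlexHub} = 73 − 4·17.8 + 3·17.8 = 55.2.
Profit = (17.8 − 4)·55.2 = 761.76.

761.76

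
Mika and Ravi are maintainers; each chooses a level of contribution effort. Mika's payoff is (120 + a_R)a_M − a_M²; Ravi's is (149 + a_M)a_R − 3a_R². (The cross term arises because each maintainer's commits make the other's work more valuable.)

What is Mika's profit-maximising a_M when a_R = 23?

71.5

Expanding Mika's payoff: 120a_M + a_Ra_M − a_M².
∂π/∂a_M = 120 + a_R − 2a_M = 0, so a_M = 60 + 0.5a_R.
At a_R = 23: a_M = 60 + 0.5·23 = 71.5.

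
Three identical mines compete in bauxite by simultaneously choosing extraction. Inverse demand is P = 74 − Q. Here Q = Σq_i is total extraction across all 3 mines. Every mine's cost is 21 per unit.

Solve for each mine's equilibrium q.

A representative mine's profit is π_i = q_i(74 − Q) − 21q_i, with Q = q_i + Σ_{j≠i} q_j.
First-order condition: 53 − 2q_i − Σ_{j≠i} q_j = 0.
Imposing symmetry (q_j = q for all j) turns Σ_{j≠i} q_j into 2q, so 53 = 4q and q = 13.25.

13.25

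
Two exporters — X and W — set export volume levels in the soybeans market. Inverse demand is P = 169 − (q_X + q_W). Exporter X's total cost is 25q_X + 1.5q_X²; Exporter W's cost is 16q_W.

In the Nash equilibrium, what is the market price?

Exporter X's profit: π = q_X(169 − (q_X + q_W)) − 25q_X − 1.5q_X².
∂π/∂q_X = 144 − 5q_X − q_W = 0, so q_X = 28.8 − 0.2q_W.
For W: ∂π/∂q_W = 153 − 2q_W − q_X = 0 ⇒ q_W = 76.5 − 0.5q_X.
Plugging q_W into X's best response: q_X = 28.8 − 0.2(76.5 − 0.5q_X) ⇒ 0.9q_X = 13.5, so q_X = 15.
Then q_W = 76.5 − 0.5·15 = 69.
Equilibrium price: P = 169 − 84 = 85.

85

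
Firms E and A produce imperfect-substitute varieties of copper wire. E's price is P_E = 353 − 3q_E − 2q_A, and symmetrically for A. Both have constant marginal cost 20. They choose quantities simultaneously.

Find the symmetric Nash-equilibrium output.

Firm E's profit: π = q_E(353 − 3q_E − 2q_A) − 20q_E.
∂π/∂q_E = 333 − 6q_E − 2q_A = 0 ⇒ q_E = 55.5 − (1/3)q_A.
The game is symmetric, so in equilibrium q_A = q_E: the reaction function gives (4/3)q_E = 55.5, hence q_E = 41.625.

41.625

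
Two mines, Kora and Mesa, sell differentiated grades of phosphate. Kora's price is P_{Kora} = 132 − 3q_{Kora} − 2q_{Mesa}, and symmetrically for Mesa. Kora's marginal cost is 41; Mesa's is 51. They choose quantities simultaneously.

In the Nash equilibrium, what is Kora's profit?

432

Mine Kora's profit: π = q_{Kora}(132 − 3q_{Kora} − 2q_{Mesa}) − 41q_{Kora}.
∂π/∂q_{Kora} = 91 − 6q_{Kora} − 2q_{Mesa} = 0 ⇒ q_{Kora} = 91/6 − (1/3)q_{Mesa}.
Similarly q_{Mesa} = 13.5 − (1/3)q_{Kora}.
Plugging q_{Mesa} into Kora's best response: q_{Kora} = 91/6 − (1/3)(13.5 − (1/3)q_{Kora}) ⇒ (8/9)q_{Kora} = 32/3, so q_{Kora} = 12.
Then q_{Mesa} = 13.5 − (1/3)·12 = 9.5.
P_{Kora} = 132 − 3·12 − 2·9.5 = 77.
Profit = (77 − 41)·12 = 432.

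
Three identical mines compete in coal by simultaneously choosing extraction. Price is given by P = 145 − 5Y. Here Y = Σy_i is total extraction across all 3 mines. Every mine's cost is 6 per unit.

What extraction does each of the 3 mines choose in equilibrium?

6.95

A representative mine's profit is π_i = y_i(145 − 5Y) − 6y_i, with Y = y_i + Σ_{j≠i} y_j.
First-order condition: 139 − 10y_i − 5Σ_{j≠i} y_j = 0.
In a symmetric equilibrium every mine chooses the same y, so Σ_{j≠i} y_j = 2y. The condition becomes 139 − 20y = 0, giving y = 139/20 = 6.95.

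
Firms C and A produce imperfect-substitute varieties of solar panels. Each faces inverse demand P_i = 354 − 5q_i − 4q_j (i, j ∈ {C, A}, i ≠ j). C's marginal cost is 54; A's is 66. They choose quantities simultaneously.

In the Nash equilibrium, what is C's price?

164

Firm C's profit: π = q_C(354 − 5q_C − 4q_A) − 54q_C.
∂π/∂q_C = 300 − 10q_C − 4q_A = 0 ⇒ q_C = 30 − 0.4q_A.
Similarly q_A = 28.8 − 0.4q_C.
Solving the two reaction functions simultaneously: (1 − (−0.4)(−0.4))q_C = 30 − 0.4·28.8, so 0.84q_C = 18.48 and q_C = 22.
Then q_A = 28.8 − 0.4·22 = 20.
P_C = 354 − 5·22 − 4·20 = 164.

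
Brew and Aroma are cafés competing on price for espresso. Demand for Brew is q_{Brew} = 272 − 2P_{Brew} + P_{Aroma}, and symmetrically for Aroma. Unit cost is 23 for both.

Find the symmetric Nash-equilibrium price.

106

Brew's profit: π = (P_{Brew} − 23)(272 − 2P_{Brew} + P_{Aroma}).
∂π/∂P_{Brew} = 318 − 4P_{Brew} + P_{Aroma} = 0 ⇒ P_{Brew} = 79.5 + 0.25P_{Aroma}.
Setting P_{Brew} = P_{Aroma} in the reaction function: P_{Brew} = 79.5 + 0.25P_{Brew}, so P_{Brew} = 79.5 / 0.75 = 106.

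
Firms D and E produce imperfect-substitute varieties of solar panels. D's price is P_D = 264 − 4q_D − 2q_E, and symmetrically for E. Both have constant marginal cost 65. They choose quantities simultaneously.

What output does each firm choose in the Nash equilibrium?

19.9

Firm D's profit: π = q_D(264 − 4q_D − 2q_E) − 65q_D.
∂π/∂q_D = 199 − 8q_D − 2q_E = 0 ⇒ q_D = 24.875 − 0.25q_E.
The game is symmetric, so in equilibrium q_E = q_D: the reaction function gives 1.25q_D = 24.875, hence q_D = 19.9.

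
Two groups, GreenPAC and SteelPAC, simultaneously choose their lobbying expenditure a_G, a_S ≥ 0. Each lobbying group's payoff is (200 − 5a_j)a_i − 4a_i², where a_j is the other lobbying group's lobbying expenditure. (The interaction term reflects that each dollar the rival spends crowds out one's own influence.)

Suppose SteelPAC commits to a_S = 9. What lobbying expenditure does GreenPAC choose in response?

19.375

GreenPAC's payoff is (200 − 5a_S)a_G − 4a_G².
∂π/∂a_G = 200 − 5a_S − 8a_G = 0, so a_G = 25 − 0.625a_S.
At a_S = 9: a_G = 25 − 0.625·9 = 19.375.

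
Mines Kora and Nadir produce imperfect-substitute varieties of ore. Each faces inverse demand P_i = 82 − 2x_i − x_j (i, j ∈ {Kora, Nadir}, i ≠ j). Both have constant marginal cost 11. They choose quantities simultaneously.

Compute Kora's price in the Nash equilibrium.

39.4

Mine Kora's profit: π = x_{Kora}(82 − 2x_{Kora} − x_{Nadir}) − 11x_{Kora}.
∂π/∂x_{Kora} = 71 − 4x_{Kora} − x_{Nadir} = 0 ⇒ x_{Kora} = 17.75 − 0.25x_{Nadir}.
Setting x_{Kora} = x_{Nadir} in the reaction function: x_{Kora} = 17.75 − 0.25x_{Kora}, so x_{Kora} = 17.75 / 1.25 = 14.2.
P_{Kora} = 82 − 2·14.2 − 14.2 = 39.4.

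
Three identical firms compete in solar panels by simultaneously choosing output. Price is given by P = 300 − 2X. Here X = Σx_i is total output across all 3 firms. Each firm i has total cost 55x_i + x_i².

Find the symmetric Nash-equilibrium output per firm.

A representative firm's profit is π_i = x_i(300 − 2X) − 55x_i − x_i², with X = x_i + Σ_{j≠i} x_j.
First-order condition: 245 − 6x_i − 2Σ_{j≠i} x_j = 0.
Imposing symmetry (x_j = x for all j) turns Σ_{j≠i} x_j into 2x, so 245 = 10x and x = 24.5.

24.5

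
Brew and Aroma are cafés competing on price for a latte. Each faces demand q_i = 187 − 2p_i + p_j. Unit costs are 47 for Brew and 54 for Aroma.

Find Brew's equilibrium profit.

4531.52

Brew's profit: π = (p_{Brew} − 47)(187 − 2p_{Brew} + p_{Aroma}).
∂π/∂p_{Brew} = 281 − 4p_{Brew} + p_{Aroma} = 0 ⇒ p_{Brew} = 70.25 + 0.25p_{Aroma}.
Similarly p_{Aroma} = 73.75 + 0.25p_{Brew}.
Substituting the second reaction function into the first: p_{Brew} = 70.25 + 0.25(73.75 + 0.25p_{Brew}), which gives 0.9375p_{Brew} = 88.6875 ⇒ p_{Brew} = 94.6.
Then p_{Aroma} = 73.75 + 0.25·94.6 = 97.4.
q_{Brew} = 187 − 2·94.6 + 97.4 = 95.2.
Profit = (94.6 − 47)·95.2 = 4531.52.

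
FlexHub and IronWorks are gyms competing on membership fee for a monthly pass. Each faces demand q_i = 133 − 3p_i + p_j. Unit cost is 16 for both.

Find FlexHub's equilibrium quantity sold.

FlexHub's profit: π = (p_{FlexHub} − 16)(133 − 3p_{FlexHub} + p_{IronWorks}).
∂π/∂p_{FlexHub} = 181 − 6p_{FlexHub} + p_{IronWorks} = 0 ⇒ p_{FlexHub} = 181/6 + (1/6)p_{IronWorks}.
Setting p_{FlexHub} = p_{IronWorks} in the reaction function: p_{FlexHub} = 181/6 + (1/6)p_{FlexHub}, so p_{FlexHub} = (181/6) / (5/6) = 36.2.
q_{FlexHub} = 133 − 3·36.2 + 36.2 = 60.6.

60.6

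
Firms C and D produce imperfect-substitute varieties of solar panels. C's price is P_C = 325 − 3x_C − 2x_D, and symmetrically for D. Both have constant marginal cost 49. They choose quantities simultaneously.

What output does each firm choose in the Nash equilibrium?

34.5

Firm C's profit: π = x_C(325 − 3x_C − 2x_D) − 49x_C.
∂π/∂x_C = 276 − 6x_C − 2x_D = 0 ⇒ x_C = 46 − (1/3)x_D.
The game is symmetric, so in equilibrium x_D = x_C: the reaction function gives (4/3)x_C = 46, hence x_C = 34.5.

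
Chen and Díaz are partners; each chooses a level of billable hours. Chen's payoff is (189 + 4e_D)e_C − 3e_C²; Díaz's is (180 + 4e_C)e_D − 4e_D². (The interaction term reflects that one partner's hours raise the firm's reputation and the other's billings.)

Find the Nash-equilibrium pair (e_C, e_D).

69.75, 57.375

Expanding Chen's payoff: 189e_C + 4e_De_C − 3e_C².
∂π/∂e_C = 189 + 4e_D − 6e_C = 0, so e_C = 31.5 + (2/3)e_D.
Likewise for Díaz: e_D = 22.5 + 0.5e_C.
Plugging e_D into Chen's best response: e_C = 31.5 + (2/3)(22.5 + 0.5e_C) ⇒ (2/3)e_C = 46.5, so e_C = 69.75.
Then e_D = 22.5 + 0.5·69.75 = 57.375.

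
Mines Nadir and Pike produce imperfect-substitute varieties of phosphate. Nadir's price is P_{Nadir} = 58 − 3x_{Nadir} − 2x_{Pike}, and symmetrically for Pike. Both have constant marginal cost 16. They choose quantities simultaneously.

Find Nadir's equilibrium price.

Mine Nadir's profit: π = x_{Nadir}(58 − 3x_{Nadir} − 2x_{Pike}) − 16x_{Nadir}.
∂π/∂x_{Nadir} = 42 − 6x_{Nadir} − 2x_{Pike} = 0 ⇒ x_{Nadir} = 7 − (1/3)x_{Pike}.
By symmetry x_{Pike} = x_{Nadir}; substituting into the reaction function, (4/3)x_{Nadir} = 7 and x_{Nadir} = 5.25.
P_{Nadir} = 58 − 3·5.25 − 2·5.25 = 31.75.

31.75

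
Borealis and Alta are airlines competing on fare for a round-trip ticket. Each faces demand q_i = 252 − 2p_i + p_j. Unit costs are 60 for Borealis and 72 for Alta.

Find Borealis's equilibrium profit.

Borealis's profit: π = (p_{Borealis} − 60)(252 − 2p_{Borealis} + p_{Alta}).
∂π/∂p_{Borealis} = 372 − 4p_{Borealis} + p_{Alta} = 0 ⇒ p_{Borealis} = 93 + 0.25p_{Alta}.
Similarly p_{Alta} = 99 + 0.25p_{Borealis}.
Substituting the second reaction function into the first: p_{Borealis} = 93 + 0.25(99 + 0.25p_{Borealis}), which gives 0.9375p_{Borealis} = 117.75 ⇒ p_{Borealis} = 125.6.
Then p_{Alta} = 99 + 0.25·125.6 = 130.4.
q_{Borealis} = 252 − 2·125.6 + 130.4 = 131.2.
Profit = (125.6 − 60)·131.2 = 8606.72.

8606.72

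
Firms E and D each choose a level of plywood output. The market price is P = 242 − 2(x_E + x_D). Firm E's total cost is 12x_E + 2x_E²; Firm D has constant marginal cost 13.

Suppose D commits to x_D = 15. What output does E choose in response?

Firm E's profit: π = x_E(242 − 2(x_E + x_D)) − 12x_E − 2x_E².
∂π/∂x_E = 230 − 8x_E − 2x_D = 0, so x_E = 28.75 − 0.25x_D.
At x_D = 15: x_E = 28.75 − 0.25·15 = 25.

25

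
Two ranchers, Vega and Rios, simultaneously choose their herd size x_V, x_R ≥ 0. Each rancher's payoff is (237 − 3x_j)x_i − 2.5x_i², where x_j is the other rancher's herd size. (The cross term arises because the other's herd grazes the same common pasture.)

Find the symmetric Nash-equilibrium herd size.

Vega's payoff is (237 − 3x_R)x_V − 2.5x_V².
∂π/∂x_V = 237 − 3x_R − 5x_V = 0, so x_V = 47.4 − 0.6x_R.
The game is symmetric, so in equilibrium x_R = x_V: the reaction function gives 1.6x_V = 47.4, hence x_V = 29.625.

29.625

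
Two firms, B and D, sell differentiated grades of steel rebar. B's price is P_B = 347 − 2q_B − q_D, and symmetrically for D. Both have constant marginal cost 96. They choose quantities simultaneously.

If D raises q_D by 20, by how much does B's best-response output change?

Firm B's profit: π = q_B(347 − 2q_B − q_D) − 96q_B.
∂π/∂q_B = 251 − 4q_B − q_D = 0 ⇒ q_B = 62.75 − 0.25q_D.
The reaction-function slope is −0.25, so a 20-unit rise in q_D moves q_B by −0.25 × 20 = −5. B's best response falls — the actions are strategic substitutes.

-5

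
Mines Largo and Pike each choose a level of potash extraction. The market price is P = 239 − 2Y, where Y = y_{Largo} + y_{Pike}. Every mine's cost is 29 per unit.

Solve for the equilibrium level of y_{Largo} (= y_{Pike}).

Mine Largo's profit: π = y_{Largo}(239 − 2(y_{Largo} + y_{Pike})) − 29y_{Largo}.
∂π/∂y_{Largo} = 210 − 4y_{Largo} − 2y_{Pike} = 0, so y_{Largo} = 52.5 − 0.5y_{Pike}.
Setting y_{Largo} = y_{Pike} in the reaction function: y_{Largo} = 52.5 − 0.5y_{Largo}, so y_{Largo} = 52.5 / 1.5 = 35.

35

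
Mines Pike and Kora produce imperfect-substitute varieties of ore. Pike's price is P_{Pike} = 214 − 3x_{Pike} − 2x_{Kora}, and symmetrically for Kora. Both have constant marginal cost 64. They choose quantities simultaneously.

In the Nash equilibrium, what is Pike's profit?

1054.6875

Mine Pike's profit: π = x_{Pike}(214 − 3x_{Pike} − 2x_{Kora}) − 64x_{Pike}.
∂π/∂x_{Pike} = 150 − 6x_{Pike} − 2x_{Kora} = 0 ⇒ x_{Pike} = 25 − (1/3)x_{Kora}.
Setting x_{Pike} = x_{Kora} in the reaction function: x_{Pike} = 25 − (1/3)x_{Pike}, so x_{Pike} = 25 / (4/3) = 18.75.
P_{Pike} = 214 − 3·18.75 − 2·18.75 = 120.25.
Profit = (120.25 − 64)·18.75 = 1054.6875.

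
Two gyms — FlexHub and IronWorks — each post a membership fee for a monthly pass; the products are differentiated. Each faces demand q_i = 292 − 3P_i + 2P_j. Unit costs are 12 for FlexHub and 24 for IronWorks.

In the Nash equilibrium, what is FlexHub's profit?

15660.1875

FlexHub's profit: π = (P_{FlexHub} − 12)(292 − 3P_{FlexHub} + 2P_{IronWorks}).
∂π/∂P_{FlexHub} = 328 − 6P_{FlexHub} + 2P_{IronWorks} = 0 ⇒ P_{FlexHub} = 164/3 + (1/3)P_{IronWorks}.
Similarly P_{IronWorks} = 182/3 + (1/3)P_{FlexHub}.
Plugging P_{IronWorks} into FlexHub's best response: P_{FlexHub} = 164/3 + (1/3)(182/3 + (1/3)P_{FlexHub}) ⇒ (8/9)P_{FlexHub} = 674/9, so P_{FlexHub} = 84.25.
Then P_{IronWorks} = 182/3 + (1/3)·84.25 = 88.75.
q_{FlexHub} = 292 − 3·84.25 + 2·88.75 = 216.75.
Profit = (84.25 − 12)·216.75 = 15660.1875.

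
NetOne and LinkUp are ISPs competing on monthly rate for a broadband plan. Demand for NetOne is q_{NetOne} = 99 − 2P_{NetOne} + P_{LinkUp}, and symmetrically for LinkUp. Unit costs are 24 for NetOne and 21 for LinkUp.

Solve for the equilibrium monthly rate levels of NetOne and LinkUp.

NetOne's profit: π = (P_{NetOne} − 24)(99 − 2P_{NetOne} + P_{LinkUp}).
∂π/∂P_{NetOne} = 147 − 4P_{NetOne} + P_{LinkUp} = 0 ⇒ P_{NetOne} = 36.75 + 0.25P_{LinkUp}.
Similarly P_{LinkUp} = 35.25 + 0.25P_{NetOne}.
Solving the two reaction functions simultaneously: (1 − (0.25)(0.25))P_{NetOne} = 36.75 + 0.25·35.25, so 0.9375P_{NetOne} = 45.5625 and P_{NetOne} = 48.6.
Then P_{LinkUp} = 35.25 + 0.25·48.6 = 47.4.

48.6, 47.4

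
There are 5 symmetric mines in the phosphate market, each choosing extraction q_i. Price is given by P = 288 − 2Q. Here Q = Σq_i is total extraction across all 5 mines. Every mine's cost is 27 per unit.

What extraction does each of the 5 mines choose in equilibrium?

A representative mine's profit is π_i = q_i(288 − 2Q) − 27q_i, with Q = q_i + Σ_{j≠i} q_j.
First-order condition: 261 − 4q_i − 2Σ_{j≠i} q_j = 0.
Imposing symmetry (q_j = q for all j) turns Σ_{j≠i} q_j into 4q, so 261 = 12q and q = 21.75.

21.75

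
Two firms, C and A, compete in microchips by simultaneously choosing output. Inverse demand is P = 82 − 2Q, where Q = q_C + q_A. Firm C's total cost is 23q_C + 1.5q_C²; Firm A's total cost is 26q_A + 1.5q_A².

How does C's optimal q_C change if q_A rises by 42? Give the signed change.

-12

Firm C's profit: π = q_C(82 − 2(q_C + q_A)) − 23q_C − 1.5q_C².
∂π/∂q_C = 59 − 7q_C − 2q_A = 0, so q_C = 59/7 − (2/7)q_A.
The reaction-function slope is −2/7, so a 42-unit rise in q_A moves q_C by −2/7 × 42 = −12. C's best response falls — the actions are strategic substitutes.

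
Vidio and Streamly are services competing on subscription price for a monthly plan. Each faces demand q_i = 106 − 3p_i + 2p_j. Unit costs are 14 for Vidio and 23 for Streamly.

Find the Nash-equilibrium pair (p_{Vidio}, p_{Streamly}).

38.6875, 42.0625

Vidio's profit: π = (p_{Vidio} − 14)(106 − 3p_{Vidio} + 2p_{Streamly}).
∂π/∂p_{Vidio} = 148 − 6p_{Vidio} + 2p_{Streamly} = 0 ⇒ p_{Vidio} = 74/3 + (1/3)p_{Streamly}.
Similarly p_{Streamly} = 175/6 + (1/3)p_{Vidio}.
Substituting the second reaction function into the first: p_{Vidio} = 74/3 + (1/3)(175/6 + (1/3)p_{Vidio}), which gives (8/9)p_{Vidio} = 619/18 ⇒ p_{Vidio} = 38.6875.
Then p_{Streamly} = 175/6 + (1/3)·38.6875 = 42.0625.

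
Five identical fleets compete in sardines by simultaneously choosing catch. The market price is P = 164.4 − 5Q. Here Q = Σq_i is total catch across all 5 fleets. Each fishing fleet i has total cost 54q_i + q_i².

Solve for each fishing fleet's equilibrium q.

3.45

A representative fishing fleet's profit is π_i = q_i(164.4 − 5Q) − 54q_i − q_i², with Q = q_i + Σ_{j≠i} q_j.
First-order condition: 110.4 − 12q_i − 5Σ_{j≠i} q_j = 0.
Imposing symmetry (q_j = q for all j) turns Σ_{j≠i} q_j into 4q, so 110.4 = 32q and q = 3.45.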